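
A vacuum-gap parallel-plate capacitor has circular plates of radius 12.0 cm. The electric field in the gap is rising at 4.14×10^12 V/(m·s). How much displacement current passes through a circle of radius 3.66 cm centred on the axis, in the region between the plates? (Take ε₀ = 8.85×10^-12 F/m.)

I_d = ε₀ dΦ_E/dt = ε₀ πR² (dE/dt) = (8.85×10^-12)(0.04524)(4.14×10^12) = 1.658 A through the full plate area.
The field is uniform, so I_d,enc = I_d (r/R)² = (1.658)(3.66/12.0)² = 0.154 A.

0.154 A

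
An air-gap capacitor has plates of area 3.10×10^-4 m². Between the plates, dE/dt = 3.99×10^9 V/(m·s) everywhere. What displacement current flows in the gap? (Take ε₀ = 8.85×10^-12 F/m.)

The displacement current is ε₀ times dΦ_E/dt = ε₀ A dE/dt = (8.85×10^-12)(3.10×10^-4)(3.99×10^9) = 1.09×10^-5 A.

1.09×10^-5 A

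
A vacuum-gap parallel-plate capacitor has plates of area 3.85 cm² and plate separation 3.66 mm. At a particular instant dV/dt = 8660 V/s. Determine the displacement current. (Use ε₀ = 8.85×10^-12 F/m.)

8.06×10^-9 A

The field between the plates is E = V/d, so dE/dt = (8660)/(3.66×10^-3 m) = 2.366×10^6 V/(m·s).
I_d = ε₀ A (dE/dt) = (8.85×10^-12)(3.85×10^-4)(2.366×10^6) = 8.06×10^-9 A.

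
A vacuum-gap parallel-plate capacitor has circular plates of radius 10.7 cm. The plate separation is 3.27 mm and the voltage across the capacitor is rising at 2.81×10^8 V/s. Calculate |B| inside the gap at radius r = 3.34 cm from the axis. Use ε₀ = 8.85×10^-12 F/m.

1.60×10^-8 T

dE/dt = (dV/dt)/d = 8.593×10^10 V/(m·s); I_d = ε₀(πR²)(dE/dt) = (8.85×10^-12)(0.03597)(8.593×10^10) = 0.02735 A.
An Ampèrian loop of radius r encloses a fraction (r/R)² of I_d. Then B·2πr = μ₀ I_d (r/R)², giving B = μ₀ I_d r/(2πR²) = 1.60×10^-8 T.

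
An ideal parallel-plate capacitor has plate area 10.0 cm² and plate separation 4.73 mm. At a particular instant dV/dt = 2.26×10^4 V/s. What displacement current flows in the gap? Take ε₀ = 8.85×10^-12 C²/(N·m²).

4.23×10^-8 A

E = V/d so dE/dt = (dV/dt)/d = 4.778×10^6 V/(m·s), and I_d = ε₀ A dE/dt = (8.85×10^-12)(1.00×10^-3)(4.778×10^6) = 4.23×10^-8 A.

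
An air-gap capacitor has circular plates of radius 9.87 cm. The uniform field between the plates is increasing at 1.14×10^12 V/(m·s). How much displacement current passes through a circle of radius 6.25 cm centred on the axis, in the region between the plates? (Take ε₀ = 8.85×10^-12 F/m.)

0.124 A

I_d = ε₀ dΦ_E/dt = ε₀ πR² (dE/dt) = (8.85×10^-12)(0.03060)(1.14×10^12) = 0.3087 A through the full plate area.
The field is uniform, so I_d,enc = I_d (r/R)² = (0.3087)(6.25/9.87)² = 0.124 A.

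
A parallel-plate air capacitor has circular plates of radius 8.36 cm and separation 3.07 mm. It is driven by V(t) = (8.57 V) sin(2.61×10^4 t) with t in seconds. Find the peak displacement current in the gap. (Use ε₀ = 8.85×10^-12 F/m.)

1.42×10^-5 A

C = ε₀A/d = (8.85×10^-12)(0.02196)/(3.07×10^-3) = 6.330×10^-11 F; ω = 2.61×10^4 rad/s.
I_d = C dV/dt, so |I_d|_max = C V₀ ω = (6.330×10^-11)(8.57)(2.61×10^4) = 1.42×10^-5 A.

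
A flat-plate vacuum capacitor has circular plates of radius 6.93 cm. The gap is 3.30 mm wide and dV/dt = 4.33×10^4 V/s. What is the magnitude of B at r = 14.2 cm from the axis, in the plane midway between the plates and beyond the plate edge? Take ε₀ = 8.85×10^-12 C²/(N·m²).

With E = V/d, dE/dt = 1.312×10^7 V/(m·s) and πR² = 0.01509 m², giving I_d = ε₀ πR² dE/dt = 1.752×10^-6 A.
Outside the plates the loop encloses all of I_d, so B·2πr = μ₀ I_d and B = 2.47×10^-12 T.

2.47×10^-12 T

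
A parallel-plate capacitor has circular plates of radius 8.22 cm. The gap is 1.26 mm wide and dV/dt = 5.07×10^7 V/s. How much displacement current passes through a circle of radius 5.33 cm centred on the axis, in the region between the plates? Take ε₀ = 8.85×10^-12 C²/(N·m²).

3.18×10^-3 A

With E = V/d, dE/dt = 4.024×10^10 V/(m·s) and πR² = 0.02123 m², giving I_d = ε₀ πR² dE/dt = 7.561×10^-3 A.
The field is uniform, so I_d,enc = I_d (r/R)² = (7.561×10^-3)(5.33/8.22)² = 3.18×10^-3 A.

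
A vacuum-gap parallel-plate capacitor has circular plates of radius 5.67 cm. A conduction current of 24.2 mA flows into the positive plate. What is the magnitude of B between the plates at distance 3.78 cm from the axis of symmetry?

No conduction current crosses the gap, so I_d there equals the 0.0242 A in the leads.
For r < R the Ampère–Maxwell law gives B(2πr) = μ₀ I_d (r²/R²), so B = μ₀ I_d r/(2πR²) = (4π×10^-7)(0.0242)(0.0378)/(2π·0.0567²) = 5.69×10^-8 T.

5.69×10^-8 T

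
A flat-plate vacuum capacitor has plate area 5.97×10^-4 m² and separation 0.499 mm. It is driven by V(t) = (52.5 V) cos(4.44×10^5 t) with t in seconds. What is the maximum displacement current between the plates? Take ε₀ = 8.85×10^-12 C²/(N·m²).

C = ε₀A/d = (8.85×10^-12)(5.97×10^-4)/(4.99×10^-4) = 1.059×10^-11 F; ω = 4.44×10^5 rad/s.
I_d = C dV/dt, so |I_d|_max = C V₀ ω = (1.059×10^-11)(52.5)(4.44×10^5) = 2.47×10^-4 A.

2.47×10^-4 A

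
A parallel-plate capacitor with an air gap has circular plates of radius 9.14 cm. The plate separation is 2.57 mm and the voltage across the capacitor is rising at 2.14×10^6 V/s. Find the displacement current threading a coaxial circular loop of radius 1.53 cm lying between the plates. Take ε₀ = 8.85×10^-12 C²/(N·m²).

5.42×10^-6 A

dE/dt = (dV/dt)/d = 8.327×10^8 V/(m·s); I_d = ε₀(πR²)(dE/dt) = (8.85×10^-12)(0.02624)(8.327×10^8) = 1.934×10^-4 A.
Through an area πr² the displacement current is I_d·(πr²/πR²) = I_d (r/R)² = 5.42×10^-6 A.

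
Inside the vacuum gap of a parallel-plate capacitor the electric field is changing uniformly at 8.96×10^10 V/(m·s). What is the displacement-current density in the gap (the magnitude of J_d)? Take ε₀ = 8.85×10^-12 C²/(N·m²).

0.793 A/m²

J_d = ε₀ dE/dt = (8.85×10^-12)(8.96×10^10) = 0.793 A/m².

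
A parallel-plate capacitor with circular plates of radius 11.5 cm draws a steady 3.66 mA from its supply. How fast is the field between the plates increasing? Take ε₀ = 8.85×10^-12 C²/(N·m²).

Charge continuity gives I_d = I = 3.66×10^-3 A between the plates.
Inverting I_d = ε₀ A dE/dt gives dE/dt = 3.66×10^-3 / (8.85×10^-12 · 0.04155) = 9.95×10^9 V/(m·s).

9.95×10^9 V/(m·s)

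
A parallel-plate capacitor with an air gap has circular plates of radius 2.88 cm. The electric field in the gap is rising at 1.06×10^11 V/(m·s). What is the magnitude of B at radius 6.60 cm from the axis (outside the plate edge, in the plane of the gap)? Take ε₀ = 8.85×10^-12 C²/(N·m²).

7.41×10^-9 T

I_d = ε₀ dΦ_E/dt = ε₀ πR² (dE/dt) = (8.85×10^-12)(2.606×10^-3)(1.06×10^11) = 2.445×10^-3 A through the full plate area.
With r > R the enclosed displacement current is the full I_d; B = μ₀ I_d / (2πr) = 7.41×10^-9 T.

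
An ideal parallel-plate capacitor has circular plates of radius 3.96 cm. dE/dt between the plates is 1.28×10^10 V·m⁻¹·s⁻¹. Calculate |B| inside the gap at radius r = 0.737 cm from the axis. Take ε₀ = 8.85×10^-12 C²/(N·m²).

Through the whole plate area (πR² = 4.927×10^-3 m²), I_d = ε₀ πR² dE/dt = 5.581×10^-4 A.
An Ampèrian loop of radius r encloses a fraction (r/R)² of I_d. Then B·2πr = μ₀ I_d (r/R)², giving B = μ₀ I_d r/(2πR²) = 5.25×10^-10 T.

5.25×10^-10 T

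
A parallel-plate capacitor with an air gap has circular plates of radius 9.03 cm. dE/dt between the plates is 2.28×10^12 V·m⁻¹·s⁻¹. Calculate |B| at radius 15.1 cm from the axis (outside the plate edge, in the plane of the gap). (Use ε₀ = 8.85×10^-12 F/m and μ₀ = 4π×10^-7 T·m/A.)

6.85×10^-7 T

I_d = ε₀ dΦ_E/dt = ε₀ πR² (dE/dt) = (8.85×10^-12)(0.02562)(2.28×10^12) = 0.5170 A through the full plate area.
Outside the plates the loop encloses all of I_d, so B·2πr = μ₀ I_d and B = 6.85×10^-7 T.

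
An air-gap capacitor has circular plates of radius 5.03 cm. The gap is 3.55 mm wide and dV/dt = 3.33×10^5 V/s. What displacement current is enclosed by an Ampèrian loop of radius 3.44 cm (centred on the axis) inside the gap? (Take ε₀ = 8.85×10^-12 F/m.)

dE/dt = (dV/dt)/d = 9.380×10^7 V/(m·s); I_d = ε₀(πR²)(dE/dt) = (8.85×10^-12)(7.949×10^-3)(9.380×10^7) = 6.599×10^-6 A.
The field is uniform, so I_d,enc = I_d (r/R)² = (6.599×10^-6)(3.44/5.03)² = 3.09×10^-6 A.

3.09×10^-6 A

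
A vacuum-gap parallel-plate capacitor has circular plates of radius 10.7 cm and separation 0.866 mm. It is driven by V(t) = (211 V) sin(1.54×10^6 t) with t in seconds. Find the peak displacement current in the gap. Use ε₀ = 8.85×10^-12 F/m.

The displacement current equals the conduction current C dV/dt, which peaks at C V₀ ω.
With C = ε₀A/d = (8.85×10^-12)(0.03597)/(8.66×10^-4) = 3.676×10^-10 F and ω = 1.54×10^6 rad/s, I_d,max = (3.676×10^-10)(211)(1.54×10^6) = 0.119 A.

0.119 A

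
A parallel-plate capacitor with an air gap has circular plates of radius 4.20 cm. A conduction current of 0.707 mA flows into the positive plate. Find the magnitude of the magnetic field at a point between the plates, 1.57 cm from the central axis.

Between the plates the displacement current equals the wire current: I_d = 0.707 mA = 7.07×10^-4 A.
An Ampèrian loop of radius r encloses a fraction (r/R)² of I_d. Then B·2πr = μ₀ I_d (r/R)², giving B = μ₀ I_d r/(2πR²) = 1.26×10^-9 T.

1.26×10^-9 T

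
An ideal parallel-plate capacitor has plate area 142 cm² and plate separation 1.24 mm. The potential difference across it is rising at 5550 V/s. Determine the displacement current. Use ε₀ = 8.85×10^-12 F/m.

The displacement current equals the charging current C dV/dt. With C = ε₀A/d = (8.85×10^-12)(0.0142)/(1.24×10^-3) = 1.013×10^-10 F, I_d = (1.013×10^-10)(5550) = 5.62×10^-7 A.

5.62×10^-7 A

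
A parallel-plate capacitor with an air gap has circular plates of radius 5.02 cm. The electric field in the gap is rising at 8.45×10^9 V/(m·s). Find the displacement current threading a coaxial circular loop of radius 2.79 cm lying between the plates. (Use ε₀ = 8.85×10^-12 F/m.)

1.83×10^-4 A

Total displacement current: I_d = ε₀(πR²)(dE/dt) = (8.85×10^-12)(7.917×10^-3)(8.45×10^9) = 5.921×10^-4 A.
Since J_d is uniform, the enclosed fraction is (r/R)² = 0.3089, giving I_d,enc = 1.83×10^-4 A.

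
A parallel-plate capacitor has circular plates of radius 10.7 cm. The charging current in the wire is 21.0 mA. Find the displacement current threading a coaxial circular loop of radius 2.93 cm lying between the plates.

1.57×10^-3 A

No conduction current crosses the gap, so I_d there equals the 0.0210 A in the leads.
The field is uniform, so I_d,enc = I_d (r/R)² = (0.0210)(2.93/10.7)² = 1.57×10^-3 A.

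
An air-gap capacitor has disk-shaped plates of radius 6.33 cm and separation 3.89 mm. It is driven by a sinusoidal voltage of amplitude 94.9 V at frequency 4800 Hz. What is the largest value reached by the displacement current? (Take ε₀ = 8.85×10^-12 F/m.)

8.20×10^-5 A

(dE/dt)_max = V₀ω/d = 7.358×10^8 V/(m·s); ω = 2πf = 3.016×10^4 rad/s.
I_d,max = ε₀ A (dE/dt)_max = (8.85×10^-12)(0.01259)(7.358×10^8) = 8.20×10^-5 A.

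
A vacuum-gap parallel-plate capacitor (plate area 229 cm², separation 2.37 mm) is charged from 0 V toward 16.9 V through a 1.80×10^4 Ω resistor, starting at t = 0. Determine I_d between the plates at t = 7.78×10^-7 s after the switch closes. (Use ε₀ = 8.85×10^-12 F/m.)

5.66×10^-4 A

C = ε₀A/d = (8.85×10^-12)(0.0229)/(2.37×10^-3) = 8.551×10^-11 F, so τ = RC = 1.539×10^-6 s.
The conduction current is I(t) = (V₀/R) e^(−t/τ), and the displacement current between the plates equals it.
t/τ = 0.5055; I_d = (16.9/1.80×10^4) · e^(−0.5055) = (9.389×10^-4)(0.6032) = 5.66×10^-4 A.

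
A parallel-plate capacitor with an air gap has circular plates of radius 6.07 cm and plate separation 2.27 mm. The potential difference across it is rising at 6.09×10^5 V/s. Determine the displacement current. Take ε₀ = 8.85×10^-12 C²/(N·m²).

E = V/d so dE/dt = (dV/dt)/d = 2.683×10^8 V/(m·s), and I_d = ε₀ A dE/dt = (8.85×10^-12)(0.01158)(2.683×10^8) = 2.75×10^-5 A.

2.75×10^-5 A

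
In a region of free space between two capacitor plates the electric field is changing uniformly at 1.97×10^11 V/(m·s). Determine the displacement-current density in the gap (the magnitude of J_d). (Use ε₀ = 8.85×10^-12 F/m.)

J_d = ε₀ ∂E/∂t, so J_d = 1.74 A/m².

1.74 A/m²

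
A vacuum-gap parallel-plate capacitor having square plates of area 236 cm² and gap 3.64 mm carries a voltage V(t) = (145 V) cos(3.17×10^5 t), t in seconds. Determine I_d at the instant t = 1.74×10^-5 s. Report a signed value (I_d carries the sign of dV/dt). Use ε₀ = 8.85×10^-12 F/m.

dE/dt = (V₀ω/d)·−sin(ωt) with ωt = 5.5158 rad: (145)(3.17×10^5)(0.6943)/(3.64×10^-3) = 8.767×10^9 V/(m·s).
I_d = ε₀ A dE/dt = (8.85×10^-12)(0.0236)(8.767×10^9) = 1.83×10^-3 A.

1.83×10^-3 A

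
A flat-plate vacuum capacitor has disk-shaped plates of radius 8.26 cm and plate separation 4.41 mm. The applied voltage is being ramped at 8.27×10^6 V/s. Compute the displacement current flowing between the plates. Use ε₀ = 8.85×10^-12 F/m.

3.56×10^-4 A

E = V/d so dE/dt = (dV/dt)/d = 1.875×10^9 V/(m·s), and I_d = ε₀ A dE/dt = (8.85×10^-12)(0.02143)(1.875×10^9) = 3.56×10^-4 A.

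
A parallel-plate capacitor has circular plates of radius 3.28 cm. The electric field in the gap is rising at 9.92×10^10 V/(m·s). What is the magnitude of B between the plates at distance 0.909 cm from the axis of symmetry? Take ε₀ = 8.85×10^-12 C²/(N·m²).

Total displacement current: I_d = ε₀(πR²)(dE/dt) = (8.85×10^-12)(3.380×10^-3)(9.92×10^10) = 2.967×10^-3 A.
An Ampèrian loop of radius r encloses a fraction (r/R)² of I_d. Then B·2πr = μ₀ I_d (r/R)², giving B = μ₀ I_d r/(2πR²) = 5.01×10^-9 T.

5.01×10^-9 T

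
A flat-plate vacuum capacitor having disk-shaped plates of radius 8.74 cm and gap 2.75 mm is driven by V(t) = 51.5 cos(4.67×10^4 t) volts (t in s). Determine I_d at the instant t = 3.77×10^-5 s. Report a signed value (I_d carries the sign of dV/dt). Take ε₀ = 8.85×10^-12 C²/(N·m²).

C = ε₀A/d = (8.85×10^-12)(0.02400)/(2.75×10^-3) = 7.724×10^-11 F. dV/dt = V₀ω·−sin(ωt); at ωt = 1.76059 rad this factor is -0.9820.
I_d = C dV/dt = (7.724×10^-11)(51.5)(4.67×10^4)(-0.9820) = -1.82×10^-4 A.

-1.82×10^-4 A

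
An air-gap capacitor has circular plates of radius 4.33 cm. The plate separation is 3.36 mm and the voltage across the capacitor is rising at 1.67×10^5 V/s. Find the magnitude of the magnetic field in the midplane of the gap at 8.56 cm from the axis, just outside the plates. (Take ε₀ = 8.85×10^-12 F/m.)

I_d = C dV/dt with C = ε₀πR²/d = 1.551×10^-11 F, so I_d = (1.551×10^-11)(1.67×10^5) = 2.590×10^-6 A.
Outside the plates the loop encloses all of I_d, so B·2πr = μ₀ I_d and B = 6.05×10^-12 T.

6.05×10^-12 T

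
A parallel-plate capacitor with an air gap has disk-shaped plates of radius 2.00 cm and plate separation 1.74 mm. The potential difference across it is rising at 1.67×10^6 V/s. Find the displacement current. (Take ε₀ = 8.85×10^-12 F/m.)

1.07×10^-5 A

The displacement current equals the charging current C dV/dt. With C = ε₀A/d = (8.85×10^-12)(1.257×10^-3)/(1.74×10^-3) = 6.393×10^-12 F, I_d = (6.393×10^-12)(1.67×10^6) = 1.07×10^-5 A.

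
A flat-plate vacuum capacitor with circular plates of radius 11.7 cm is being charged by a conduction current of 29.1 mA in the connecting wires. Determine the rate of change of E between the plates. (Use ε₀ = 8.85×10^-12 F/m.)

The displacement current between the plates equals the conduction current, I_d = 29.1 mA.
Inverting I_d = ε₀ A dE/dt gives dE/dt = 0.0291 / (8.85×10^-12 · 0.04301) = 7.65×10^10 V/(m·s).

7.65×10^10 V/(m·s)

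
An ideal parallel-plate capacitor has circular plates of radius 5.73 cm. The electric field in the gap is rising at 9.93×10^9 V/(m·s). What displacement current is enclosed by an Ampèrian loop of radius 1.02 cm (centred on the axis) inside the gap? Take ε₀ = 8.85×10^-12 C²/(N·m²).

2.87×10^-5 A

I_d = ε₀ dΦ_E/dt = ε₀ πR² (dE/dt) = (8.85×10^-12)(0.01031)(9.93×10^9) = 9.060×10^-4 A through the full plate area.
The field is uniform, so I_d,enc = I_d (r/R)² = (9.060×10^-4)(1.02/5.73)² = 2.87×10^-5 A.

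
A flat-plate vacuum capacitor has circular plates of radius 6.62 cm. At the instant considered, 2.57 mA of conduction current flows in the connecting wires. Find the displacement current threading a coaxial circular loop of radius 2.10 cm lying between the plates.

2.59×10^-4 A

No conduction current crosses the gap, so I_d there equals the 2.57×10^-3 A in the leads.
The field is uniform, so I_d,enc = I_d (r/R)² = (2.57×10^-3)(2.10/6.62)² = 2.59×10^-4 A.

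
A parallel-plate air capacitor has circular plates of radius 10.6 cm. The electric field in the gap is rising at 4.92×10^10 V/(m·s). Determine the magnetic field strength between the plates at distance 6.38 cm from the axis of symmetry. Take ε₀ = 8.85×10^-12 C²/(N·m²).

1.75×10^-8 T

I_d = ε₀ dΦ_E/dt = ε₀ πR² (dE/dt) = (8.85×10^-12)(0.03530)(4.92×10^10) = 0.01537 A through the full plate area.
∮B·dl = μ₀ I_d,enc with I_d,enc = I_d r²/R² = 5.568×10^-3 A; so B = μ₀ I_d,enc/(2πr) = 1.75×10^-8 T.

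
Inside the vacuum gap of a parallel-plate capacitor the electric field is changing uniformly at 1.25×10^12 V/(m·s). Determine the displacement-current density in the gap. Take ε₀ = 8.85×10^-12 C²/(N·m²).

The displacement-current density is ε₀ ∂E/∂t = (8.85×10^-12)(1.25×10^12) = 11.1 A/m².

11.1 A/m²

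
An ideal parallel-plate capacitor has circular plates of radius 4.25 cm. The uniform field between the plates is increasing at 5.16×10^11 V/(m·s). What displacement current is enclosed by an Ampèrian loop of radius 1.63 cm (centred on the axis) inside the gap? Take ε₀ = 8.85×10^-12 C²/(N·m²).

Through the whole plate area (πR² = 5.675×10^-3 m²), I_d = ε₀ πR² dE/dt = 0.02592 A.
The field is uniform, so I_d,enc = I_d (r/R)² = (0.02592)(1.63/4.25)² = 3.81×10^-3 A.

3.81×10^-3 A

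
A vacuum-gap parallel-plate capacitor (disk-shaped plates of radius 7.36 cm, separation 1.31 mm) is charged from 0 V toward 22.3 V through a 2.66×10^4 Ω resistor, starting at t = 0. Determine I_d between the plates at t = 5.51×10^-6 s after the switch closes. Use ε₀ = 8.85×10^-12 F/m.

1.38×10^-4 A

C = ε₀A/d = (8.85×10^-12)(0.01702)/(1.31×10^-3) = 1.150×10^-10 F and τ = RC = 3.059×10^-6 s. I_d in the gap equals the RC charging current.
I_d(t) = (V₀/R) e^(−t/τ) = 8.383×10^-4 · e^(−1.801) = 1.38×10^-4 A.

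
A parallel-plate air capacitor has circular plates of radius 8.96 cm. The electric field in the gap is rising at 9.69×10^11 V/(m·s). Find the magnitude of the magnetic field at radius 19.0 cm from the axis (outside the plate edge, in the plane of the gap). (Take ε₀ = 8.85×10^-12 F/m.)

2.28×10^-7 T

Through the whole plate area (πR² = 0.02522 m²), I_d = ε₀ πR² dE/dt = 0.2163 A.
Outside the plates the loop encloses all of I_d, so B·2πr = μ₀ I_d and B = 2.28×10^-7 T.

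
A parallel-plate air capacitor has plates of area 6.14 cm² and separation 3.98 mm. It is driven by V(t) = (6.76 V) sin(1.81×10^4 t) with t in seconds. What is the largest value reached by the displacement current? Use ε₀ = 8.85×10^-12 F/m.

1.67×10^-7 A

C = ε₀A/d = (8.85×10^-12)(6.14×10^-4)/(3.98×10^-3) = 1.365×10^-12 F; ω = 1.81×10^4 rad/s.
I_d = C dV/dt, so |I_d|_max = C V₀ ω = (1.365×10^-12)(6.76)(1.81×10^4) = 1.67×10^-7 A.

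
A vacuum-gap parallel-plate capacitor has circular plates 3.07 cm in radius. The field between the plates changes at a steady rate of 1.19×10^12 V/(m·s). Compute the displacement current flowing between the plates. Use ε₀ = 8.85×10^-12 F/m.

0.0312 A

With a uniform field, Φ_E = EA, so I_d = ε₀ A dE/dt = 0.0312 A.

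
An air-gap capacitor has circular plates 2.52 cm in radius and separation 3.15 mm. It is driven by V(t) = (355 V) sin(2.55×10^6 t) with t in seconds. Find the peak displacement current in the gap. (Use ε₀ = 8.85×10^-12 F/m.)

5.07×10^-3 A

The displacement current equals the conduction current C dV/dt, which peaks at C V₀ ω.
With C = ε₀A/d = (8.85×10^-12)(1.995×10^-3)/(3.15×10^-3) = 5.605×10^-12 F and ω = 2.55×10^6 rad/s, I_d,max = (5.605×10^-12)(355)(2.55×10^6) = 5.07×10^-3 A.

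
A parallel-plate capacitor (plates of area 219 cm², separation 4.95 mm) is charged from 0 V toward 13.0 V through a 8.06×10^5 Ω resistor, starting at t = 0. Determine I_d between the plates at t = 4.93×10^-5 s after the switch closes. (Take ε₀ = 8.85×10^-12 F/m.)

3.38×10^-6 A

C = ε₀A/d = (8.85×10^-12)(0.0219)/(4.95×10^-3) = 3.915×10^-11 F, so τ = RC = 3.155×10^-5 s.
The conduction current is I(t) = (V₀/R) e^(−t/τ), and the displacement current between the plates equals it.
t/τ = 1.563; I_d = (13.0/8.06×10^5) · e^(−1.563) = (1.613×10^-5)(0.2095) = 3.38×10^-6 A.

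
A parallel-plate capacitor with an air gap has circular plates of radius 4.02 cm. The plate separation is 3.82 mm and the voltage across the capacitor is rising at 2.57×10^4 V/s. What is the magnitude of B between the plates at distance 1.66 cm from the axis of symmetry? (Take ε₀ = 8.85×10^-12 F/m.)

6.21×10^-13 T

With E = V/d, dE/dt = 6.728×10^6 V/(m·s) and πR² = 5.077×10^-3 m², giving I_d = ε₀ πR² dE/dt = 3.023×10^-7 A.
∮B·dl = μ₀ I_d,enc with I_d,enc = I_d r²/R² = 5.155×10^-8 A; so B = μ₀ I_d,enc/(2πr) = 6.21×10^-13 T.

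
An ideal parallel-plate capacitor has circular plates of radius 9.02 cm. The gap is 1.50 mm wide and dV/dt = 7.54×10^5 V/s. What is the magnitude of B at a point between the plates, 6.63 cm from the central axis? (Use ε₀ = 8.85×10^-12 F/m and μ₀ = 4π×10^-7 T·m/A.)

1.85×10^-10 T

dE/dt = (dV/dt)/d = 5.027×10^8 V/(m·s); I_d = ε₀(πR²)(dE/dt) = (8.85×10^-12)(0.02556)(5.027×10^8) = 1.137×10^-4 A.
For r < R the Ampère–Maxwell law gives B(2πr) = μ₀ I_d (r²/R²), so B = μ₀ I_d r/(2πR²) = (4π×10^-7)(1.137×10^-4)(0.0663)/(2π·0.0902²) = 1.85×10^-10 T.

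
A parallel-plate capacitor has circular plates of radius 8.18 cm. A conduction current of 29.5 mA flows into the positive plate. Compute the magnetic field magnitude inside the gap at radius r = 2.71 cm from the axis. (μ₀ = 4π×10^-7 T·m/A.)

2.39×10^-8 T

No conduction current crosses the gap, so I_d there equals the 0.0295 A in the leads.
For r < R the Ampère–Maxwell law gives B(2πr) = μ₀ I_d (r²/R²), so B = μ₀ I_d r/(2πR²) = (4π×10^-7)(0.0295)(0.0271)/(2π·0.0818²) = 2.39×10^-8 T.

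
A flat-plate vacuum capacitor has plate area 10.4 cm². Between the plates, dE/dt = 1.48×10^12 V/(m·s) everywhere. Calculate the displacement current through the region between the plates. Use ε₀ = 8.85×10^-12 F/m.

I_d = ε₀ A (dE/dt) = (8.85×10^-12)(1.04×10^-3 m²)(1.48×10^12) = 0.0136 A.

0.0136 A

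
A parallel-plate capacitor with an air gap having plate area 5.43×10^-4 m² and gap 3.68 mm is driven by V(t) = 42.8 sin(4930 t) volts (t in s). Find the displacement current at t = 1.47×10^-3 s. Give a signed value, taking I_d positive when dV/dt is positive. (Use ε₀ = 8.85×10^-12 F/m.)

dE/dt = (V₀ω/d)·cos(ωt) with ωt = 7.2471 rad: (42.8)(4930)(0.5703)/(3.68×10^-3) = 3.270×10^7 V/(m·s).
I_d = ε₀ A dE/dt = (8.85×10^-12)(5.43×10^-4)(3.270×10^7) = 1.57×10^-7 A.

1.57×10^-7 A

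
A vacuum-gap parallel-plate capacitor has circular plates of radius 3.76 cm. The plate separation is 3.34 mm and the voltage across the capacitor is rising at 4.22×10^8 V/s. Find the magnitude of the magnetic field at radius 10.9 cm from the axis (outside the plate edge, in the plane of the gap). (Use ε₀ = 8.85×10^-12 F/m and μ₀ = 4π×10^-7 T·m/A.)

dE/dt = (dV/dt)/d = 1.263×10^11 V/(m·s); I_d = ε₀(πR²)(dE/dt) = (8.85×10^-12)(4.441×10^-3)(1.263×10^11) = 4.964×10^-3 A.
With r > R the enclosed displacement current is the full I_d; B = μ₀ I_d / (2πr) = 9.11×10^-9 T.

9.11×10^-9 T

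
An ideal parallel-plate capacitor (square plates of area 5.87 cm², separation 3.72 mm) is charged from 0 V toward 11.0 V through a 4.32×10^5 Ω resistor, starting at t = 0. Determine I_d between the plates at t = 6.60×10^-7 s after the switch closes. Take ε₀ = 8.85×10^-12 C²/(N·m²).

8.53×10^-6 A

With C = ε₀A/d = (8.85×10^-12)(5.87×10^-4)/(3.72×10^-3) = 1.396×10^-12 F, the time constant is τ = RC = 6.031×10^-7 s, so t/τ = 1.094 and e^(−t/τ) = 0.3349.
I_d = I_cond = (V₀/R) e^(−t/τ) = (2.546×10^-5)(0.3349) = 8.53×10^-6 A.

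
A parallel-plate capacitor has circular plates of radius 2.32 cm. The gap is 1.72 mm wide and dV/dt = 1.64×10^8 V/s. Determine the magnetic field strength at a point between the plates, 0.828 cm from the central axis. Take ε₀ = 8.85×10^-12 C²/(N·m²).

dE/dt = (dV/dt)/d = 9.535×10^10 V/(m·s); I_d = ε₀(πR²)(dE/dt) = (8.85×10^-12)(1.691×10^-3)(9.535×10^10) = 1.427×10^-3 A.
An Ampèrian loop of radius r encloses a fraction (r/R)² of I_d. Then B·2πr = μ₀ I_d (r/R)², giving B = μ₀ I_d r/(2πR²) = 4.39×10^-9 T.

4.39×10^-9 T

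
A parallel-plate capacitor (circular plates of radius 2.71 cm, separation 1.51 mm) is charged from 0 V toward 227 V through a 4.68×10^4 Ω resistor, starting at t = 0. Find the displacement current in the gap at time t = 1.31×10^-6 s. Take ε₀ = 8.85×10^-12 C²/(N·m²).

C = ε₀A/d = (8.85×10^-12)(2.307×10^-3)/(1.51×10^-3) = 1.352×10^-11 F, so τ = RC = 6.327×10^-7 s.
The conduction current is I(t) = (V₀/R) e^(−t/τ), and the displacement current between the plates equals it.
t/τ = 2.070; I_d = (227/4.68×10^4) · e^(−2.070) = (4.850×10^-3)(0.1262) = 6.12×10^-4 A.

6.12×10^-4 A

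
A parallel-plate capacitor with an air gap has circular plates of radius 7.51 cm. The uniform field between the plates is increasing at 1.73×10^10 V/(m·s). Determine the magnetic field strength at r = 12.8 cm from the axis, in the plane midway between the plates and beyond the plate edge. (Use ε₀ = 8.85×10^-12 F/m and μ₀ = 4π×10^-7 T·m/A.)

4.24×10^-9 T

Through the whole plate area (πR² = 0.01772 m²), I_d = ε₀ πR² dE/dt = 2.713×10^-3 A.
For r ≥ R the full I_d is enclosed: B = μ₀ I_d/(2πr) = (4π×10^-7)(2.713×10^-3)/(2π·0.128) = 4.24×10^-9 T.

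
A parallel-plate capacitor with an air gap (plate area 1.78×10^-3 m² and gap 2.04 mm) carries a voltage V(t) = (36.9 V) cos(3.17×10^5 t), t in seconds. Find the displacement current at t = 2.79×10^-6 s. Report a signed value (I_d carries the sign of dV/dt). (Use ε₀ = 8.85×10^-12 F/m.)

-6.99×10^-5 A

C = ε₀A/d = (8.85×10^-12)(1.78×10^-3)/(2.04×10^-3) = 7.722×10^-12 F. dV/dt = V₀ω·−sin(ωt); at ωt = 0.88443 rad this factor is -0.7736.
I_d = C dV/dt = (7.722×10^-12)(36.9)(3.17×10^5)(-0.7736) = -6.99×10^-5 A.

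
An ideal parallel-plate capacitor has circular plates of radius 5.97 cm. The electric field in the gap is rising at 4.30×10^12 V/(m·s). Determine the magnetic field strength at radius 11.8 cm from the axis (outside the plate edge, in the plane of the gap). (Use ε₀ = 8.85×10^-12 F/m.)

I_d = ε₀ dΦ_E/dt = ε₀ πR² (dE/dt) = (8.85×10^-12)(0.01120)(4.30×10^12) = 0.4262 A through the full plate area.
Outside the plates the loop encloses all of I_d, so B·2πr = μ₀ I_d and B = 7.22×10^-7 T.

7.22×10^-7 T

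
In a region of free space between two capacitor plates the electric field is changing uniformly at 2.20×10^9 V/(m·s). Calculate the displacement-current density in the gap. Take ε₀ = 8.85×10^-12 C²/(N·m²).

The displacement-current density is ε₀ ∂E/∂t = (8.85×10^-12)(2.20×10^9) = 0.0195 A/m².

0.0195 A/m²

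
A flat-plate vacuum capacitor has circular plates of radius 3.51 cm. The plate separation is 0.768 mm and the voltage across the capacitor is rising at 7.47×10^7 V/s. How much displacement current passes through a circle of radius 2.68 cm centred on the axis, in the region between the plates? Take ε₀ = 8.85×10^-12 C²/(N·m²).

1.94×10^-3 A

I_d = C dV/dt with C = ε₀πR²/d = 4.460×10^-11 F, so I_d = (4.460×10^-11)(7.47×10^7) = 3.332×10^-3 A.
The field is uniform, so I_d,enc = I_d (r/R)² = (3.332×10^-3)(2.68/3.51)² = 1.94×10^-3 A.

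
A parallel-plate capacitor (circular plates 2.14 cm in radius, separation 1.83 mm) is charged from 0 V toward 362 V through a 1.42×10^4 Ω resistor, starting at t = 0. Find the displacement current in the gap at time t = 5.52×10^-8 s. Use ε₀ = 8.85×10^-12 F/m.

0.0146 A

With C = ε₀A/d = (8.85×10^-12)(1.439×10^-3)/(1.83×10^-3) = 6.959×10^-12 F, the time constant is τ = RC = 9.882×10^-8 s, so t/τ = 0.5586 and e^(−t/τ) = 0.5720.
I_d = I_cond = (V₀/R) e^(−t/τ) = (0.02549)(0.5720) = 0.0146 A.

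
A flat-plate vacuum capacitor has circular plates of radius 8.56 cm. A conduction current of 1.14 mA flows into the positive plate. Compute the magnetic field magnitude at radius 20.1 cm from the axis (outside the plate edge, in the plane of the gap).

1.13×10^-9 T

By continuity the displacement current in the gap matches the conduction current: I_d = 1.14×10^-3 A.
For r ≥ R the full I_d is enclosed: B = μ₀ I_d/(2πr) = (4π×10^-7)(1.14×10^-3)/(2π·0.201) = 1.13×10^-9 T.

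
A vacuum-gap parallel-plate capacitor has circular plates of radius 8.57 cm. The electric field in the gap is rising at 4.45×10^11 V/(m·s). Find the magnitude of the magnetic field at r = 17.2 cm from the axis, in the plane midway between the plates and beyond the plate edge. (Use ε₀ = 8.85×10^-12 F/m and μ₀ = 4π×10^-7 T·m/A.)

Total displacement current: I_d = ε₀(πR²)(dE/dt) = (8.85×10^-12)(0.02307)(4.45×10^11) = 0.09086 A.
With r > R the enclosed displacement current is the full I_d; B = μ₀ I_d / (2πr) = 1.06×10^-7 T.

1.06×10^-7 T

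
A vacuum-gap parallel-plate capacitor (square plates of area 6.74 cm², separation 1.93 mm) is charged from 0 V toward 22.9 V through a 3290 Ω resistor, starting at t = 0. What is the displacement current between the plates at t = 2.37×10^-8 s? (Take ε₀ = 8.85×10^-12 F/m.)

C = ε₀A/d = (8.85×10^-12)(6.74×10^-4)/(1.93×10^-3) = 3.091×10^-12 F, so τ = RC = 1.017×10^-8 s.
The conduction current is I(t) = (V₀/R) e^(−t/τ), and the displacement current between the plates equals it.
t/τ = 2.330; I_d = (22.9/3290) · e^(−2.330) = (6.960×10^-3)(0.09730) = 6.77×10^-4 A.

6.77×10^-4 A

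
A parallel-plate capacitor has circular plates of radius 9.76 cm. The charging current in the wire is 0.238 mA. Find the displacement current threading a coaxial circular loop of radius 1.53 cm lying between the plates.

By continuity the displacement current in the gap matches the conduction current: I_d = 2.38×10^-4 A.
The field is uniform, so I_d,enc = I_d (r/R)² = (2.38×10^-4)(1.53/9.76)² = 5.85×10^-6 A.

5.85×10^-6 A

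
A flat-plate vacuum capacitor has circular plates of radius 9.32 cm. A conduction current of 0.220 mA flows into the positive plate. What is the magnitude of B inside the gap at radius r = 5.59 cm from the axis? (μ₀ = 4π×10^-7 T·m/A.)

2.83×10^-10 T

Between the plates the displacement current equals the wire current: I_d = 0.220 mA = 2.20×10^-4 A.
For r < R the Ampère–Maxwell law gives B(2πr) = μ₀ I_d (r²/R²), so B = μ₀ I_d r/(2πR²) = (4π×10^-7)(2.20×10^-4)(0.0559)/(2π·0.0932²) = 2.83×10^-10 T.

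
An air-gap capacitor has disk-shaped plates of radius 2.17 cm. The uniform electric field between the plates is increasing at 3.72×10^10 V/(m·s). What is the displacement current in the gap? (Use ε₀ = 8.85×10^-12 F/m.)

With a uniform field, Φ_E = EA, so I_d = ε₀ A dE/dt = 4.87×10^-4 A.

4.87×10^-4 A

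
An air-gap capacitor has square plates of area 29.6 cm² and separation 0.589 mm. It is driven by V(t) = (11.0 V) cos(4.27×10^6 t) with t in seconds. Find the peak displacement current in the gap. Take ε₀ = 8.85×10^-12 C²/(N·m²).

2.09×10^-3 A

The displacement current equals the conduction current C dV/dt, which peaks at C V₀ ω.
With C = ε₀A/d = (8.85×10^-12)(2.96×10^-3)/(5.89×10^-4) = 4.448×10^-11 F and ω = 4.27×10^6 rad/s, I_d,max = (4.448×10^-11)(11.0)(4.27×10^6) = 2.09×10^-3 A.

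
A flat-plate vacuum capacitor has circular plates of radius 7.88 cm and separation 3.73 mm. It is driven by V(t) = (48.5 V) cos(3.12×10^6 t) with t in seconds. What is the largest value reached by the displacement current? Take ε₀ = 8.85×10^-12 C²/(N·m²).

7.00×10^-3 A

(dE/dt)_max = V₀ω/d = 4.057×10^10 V/(m·s); ω = 3.12×10^6 rad/s.
I_d,max = ε₀ A (dE/dt)_max = (8.85×10^-12)(0.01951)(4.057×10^10) = 7.00×10^-3 A.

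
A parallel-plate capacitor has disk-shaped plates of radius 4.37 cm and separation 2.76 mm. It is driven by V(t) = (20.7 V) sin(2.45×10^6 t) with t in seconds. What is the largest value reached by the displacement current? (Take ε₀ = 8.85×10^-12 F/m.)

C = ε₀A/d = (8.85×10^-12)(5.999×10^-3)/(2.76×10^-3) = 1.924×10^-11 F; ω = 2.45×10^6 rad/s.
I_d = C dV/dt, so |I_d|_max = C V₀ ω = (1.924×10^-11)(20.7)(2.45×10^6) = 9.76×10^-4 A.

9.76×10^-4 A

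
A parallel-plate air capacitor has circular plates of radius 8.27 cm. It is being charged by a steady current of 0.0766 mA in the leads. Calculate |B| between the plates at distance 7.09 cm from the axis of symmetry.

1.59×10^-10 T

By continuity the displacement current in the gap matches the conduction current: I_d = 7.66×10^-5 A.
For r < R the Ampère–Maxwell law gives B(2πr) = μ₀ I_d (r²/R²), so B = μ₀ I_d r/(2πR²) = (4π×10^-7)(7.66×10^-5)(0.0709)/(2π·0.0827²) = 1.59×10^-10 T.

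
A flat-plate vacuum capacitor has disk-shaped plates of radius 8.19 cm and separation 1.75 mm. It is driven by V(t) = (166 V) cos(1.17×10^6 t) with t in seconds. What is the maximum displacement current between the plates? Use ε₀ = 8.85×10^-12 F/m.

0.0207 A

(dE/dt)_max = V₀ω/d = 1.110×10^11 V/(m·s); ω = 1.17×10^6 rad/s.
I_d,max = ε₀ A (dE/dt)_max = (8.85×10^-12)(0.02107)(1.110×10^11) = 0.0207 A.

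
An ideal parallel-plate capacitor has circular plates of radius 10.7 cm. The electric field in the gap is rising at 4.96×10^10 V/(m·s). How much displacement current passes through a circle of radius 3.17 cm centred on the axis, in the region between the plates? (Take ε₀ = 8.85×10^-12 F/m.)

1.39×10^-3 A

I_d = ε₀ dΦ_E/dt = ε₀ πR² (dE/dt) = (8.85×10^-12)(0.03597)(4.96×10^10) = 0.01579 A through the full plate area.
The field is uniform, so I_d,enc = I_d (r/R)² = (0.01579)(3.17/10.7)² = 1.39×10^-3 A.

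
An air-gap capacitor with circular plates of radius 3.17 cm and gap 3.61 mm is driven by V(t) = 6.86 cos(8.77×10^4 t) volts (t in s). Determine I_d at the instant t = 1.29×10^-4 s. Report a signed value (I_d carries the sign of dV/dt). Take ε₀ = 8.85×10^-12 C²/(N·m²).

4.42×10^-6 A

dV/dt = (6.86)(8.77×10^4)·−sin(11.3133) = 5.715×10^5 V/s.
I_d = C dV/dt with C = ε₀A/d = (8.85×10^-12)(3.157×10^-3)/(3.61×10^-3) = 7.739×10^-12 F, so I_d = (7.739×10^-12)(5.715×10^5) = 4.42×10^-6 A.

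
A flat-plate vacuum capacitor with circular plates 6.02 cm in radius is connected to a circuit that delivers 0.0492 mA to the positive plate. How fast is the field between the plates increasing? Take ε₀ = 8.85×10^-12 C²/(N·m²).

4.88×10^8 V/(m·s)

Charge continuity gives I_d = I = 4.92×10^-5 A between the plates.
Then dE/dt = I_d/(ε₀A) = 4.88×10^8 V/(m·s).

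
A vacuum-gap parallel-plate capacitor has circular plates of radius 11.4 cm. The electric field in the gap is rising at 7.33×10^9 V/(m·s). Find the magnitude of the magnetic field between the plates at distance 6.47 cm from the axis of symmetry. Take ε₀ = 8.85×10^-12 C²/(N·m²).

2.64×10^-9 T

Through the whole plate area (πR² = 0.04083 m²), I_d = ε₀ πR² dE/dt = 2.649×10^-3 A.
∮B·dl = μ₀ I_d,enc with I_d,enc = I_d r²/R² = 8.533×10^-4 A; so B = μ₀ I_d,enc/(2πr) = 2.64×10^-9 T.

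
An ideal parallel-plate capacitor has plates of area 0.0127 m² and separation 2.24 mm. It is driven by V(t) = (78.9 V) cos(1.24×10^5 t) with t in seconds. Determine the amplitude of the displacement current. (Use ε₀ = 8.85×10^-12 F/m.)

C = ε₀A/d = (8.85×10^-12)(0.0127)/(2.24×10^-3) = 5.018×10^-11 F; ω = 1.24×10^5 rad/s.
I_d = C dV/dt, so |I_d|_max = C V₀ ω = (5.018×10^-11)(78.9)(1.24×10^5) = 4.91×10^-4 A.

4.91×10^-4 A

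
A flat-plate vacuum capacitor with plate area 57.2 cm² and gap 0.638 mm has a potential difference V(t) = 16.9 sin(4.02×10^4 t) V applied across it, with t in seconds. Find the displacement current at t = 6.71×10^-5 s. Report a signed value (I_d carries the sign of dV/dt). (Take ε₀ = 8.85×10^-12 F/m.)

-4.87×10^-5 A

C = ε₀A/d = (8.85×10^-12)(5.72×10^-3)/(6.38×10^-4) = 7.934×10^-11 F. dV/dt = V₀ω·cos(ωt); at ωt = 2.69742 rad this factor is -0.9030.
I_d = C dV/dt = (7.934×10^-11)(16.9)(4.02×10^4)(-0.9030) = -4.87×10^-5 A.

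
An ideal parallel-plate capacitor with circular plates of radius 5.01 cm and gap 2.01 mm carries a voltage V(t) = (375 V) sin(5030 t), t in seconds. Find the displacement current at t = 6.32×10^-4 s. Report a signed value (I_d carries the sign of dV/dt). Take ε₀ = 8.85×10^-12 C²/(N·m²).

dE/dt = (V₀ω/d)·cos(ωt) with ωt = 3.17896 rad: (375)(5030)(-0.9993)/(2.01×10^-3) = -9.378×10^8 V/(m·s).
I_d = ε₀ A dE/dt = (8.85×10^-12)(7.885×10^-3)(-9.378×10^8) = -6.54×10^-5 A.

-6.54×10^-5 A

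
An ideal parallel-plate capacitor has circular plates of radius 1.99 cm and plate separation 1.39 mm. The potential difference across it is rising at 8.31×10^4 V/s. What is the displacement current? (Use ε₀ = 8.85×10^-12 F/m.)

The field between the plates is E = V/d, so dE/dt = (8.31×10^4)/(1.39×10^-3 m) = 5.978×10^7 V/(m·s).
I_d = ε₀ A (dE/dt) = (8.85×10^-12)(1.244×10^-3)(5.978×10^7) = 6.58×10^-7 A.

6.58×10^-7 A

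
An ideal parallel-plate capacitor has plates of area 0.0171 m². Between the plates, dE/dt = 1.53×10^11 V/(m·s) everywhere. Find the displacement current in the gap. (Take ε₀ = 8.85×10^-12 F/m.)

0.0232 A

The displacement current is ε₀ times dΦ_E/dt = ε₀ A dE/dt = (8.85×10^-12)(0.0171)(1.53×10^11) = 0.0232 A.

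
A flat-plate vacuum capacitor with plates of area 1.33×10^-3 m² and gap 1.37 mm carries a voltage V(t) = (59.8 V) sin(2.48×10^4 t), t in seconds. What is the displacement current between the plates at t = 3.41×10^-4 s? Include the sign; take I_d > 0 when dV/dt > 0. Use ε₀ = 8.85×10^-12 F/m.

-7.22×10^-6 A

C = ε₀A/d = (8.85×10^-12)(1.33×10^-3)/(1.37×10^-3) = 8.592×10^-12 F. dV/dt = V₀ω·cos(ωt); at ωt = 8.4568 rad this factor is -0.5670.
I_d = C dV/dt = (8.592×10^-12)(59.8)(2.48×10^4)(-0.5670) = -7.22×10^-6 A.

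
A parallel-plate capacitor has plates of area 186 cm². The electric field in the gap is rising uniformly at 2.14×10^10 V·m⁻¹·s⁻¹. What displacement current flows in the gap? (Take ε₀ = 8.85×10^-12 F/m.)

With a uniform field, Φ_E = EA, so I_d = ε₀ A dE/dt = 3.52×10^-3 A.

3.52×10^-3 A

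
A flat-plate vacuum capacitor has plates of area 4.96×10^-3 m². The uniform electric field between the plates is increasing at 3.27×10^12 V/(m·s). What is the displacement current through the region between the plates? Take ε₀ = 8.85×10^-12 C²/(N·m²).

I_d = ε₀ A (dE/dt) = (8.85×10^-12)(4.96×10^-3 m²)(3.27×10^12) = 0.144 A.

0.144 A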